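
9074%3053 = 2968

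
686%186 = 128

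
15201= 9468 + 5733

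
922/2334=461/1167 = 0.40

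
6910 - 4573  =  2337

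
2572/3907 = 2572/3907 = 0.66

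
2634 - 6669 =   -  4035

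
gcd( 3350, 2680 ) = 670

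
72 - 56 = 16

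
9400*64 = 601600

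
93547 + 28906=122453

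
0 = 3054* 0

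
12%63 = 12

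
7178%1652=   570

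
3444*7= 24108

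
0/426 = 0 = 0.00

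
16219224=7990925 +8228299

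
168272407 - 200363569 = -32091162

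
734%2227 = 734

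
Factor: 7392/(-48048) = -2/13=-2^1*13^ ( -1)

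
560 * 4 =2240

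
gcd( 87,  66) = 3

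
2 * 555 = 1110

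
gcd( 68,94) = 2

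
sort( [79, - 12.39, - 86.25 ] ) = [- 86.25, - 12.39,79]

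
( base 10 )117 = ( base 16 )75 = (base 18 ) 69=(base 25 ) 4h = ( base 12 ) 99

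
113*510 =57630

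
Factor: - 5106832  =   - 2^4*47^1*6791^1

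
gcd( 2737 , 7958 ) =23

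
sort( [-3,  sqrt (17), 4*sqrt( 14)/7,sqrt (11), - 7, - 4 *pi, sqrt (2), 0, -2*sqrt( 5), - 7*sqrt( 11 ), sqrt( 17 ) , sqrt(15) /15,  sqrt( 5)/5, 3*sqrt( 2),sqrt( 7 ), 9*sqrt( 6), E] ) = [ - 7*sqrt( 11), - 4*pi, - 7, - 2  *  sqrt (5) , - 3, 0,sqrt(15)/15, sqrt( 5)/5,  sqrt( 2) , 4*sqrt ( 14)/7  ,  sqrt( 7),E,sqrt (11 ),  sqrt( 17),sqrt(17 ),  3 * sqrt( 2 ),  9*  sqrt( 6)] 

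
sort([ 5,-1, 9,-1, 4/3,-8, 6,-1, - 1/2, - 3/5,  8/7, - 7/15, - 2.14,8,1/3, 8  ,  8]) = [ - 8,  -  2.14, - 1, - 1, - 1, - 3/5, - 1/2, - 7/15,  1/3,8/7, 4/3, 5,6,8, 8 , 8,9] 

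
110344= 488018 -377674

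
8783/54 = 8783/54 = 162.65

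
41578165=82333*505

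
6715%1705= 1600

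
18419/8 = 18419/8 = 2302.38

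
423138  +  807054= 1230192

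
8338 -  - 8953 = 17291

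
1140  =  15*76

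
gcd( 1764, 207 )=9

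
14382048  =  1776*8098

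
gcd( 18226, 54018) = 2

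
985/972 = 985/972 = 1.01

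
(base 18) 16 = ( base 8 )30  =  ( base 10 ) 24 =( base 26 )o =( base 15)19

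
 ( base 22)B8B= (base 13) 267C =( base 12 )3233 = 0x1587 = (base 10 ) 5511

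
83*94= 7802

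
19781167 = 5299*3733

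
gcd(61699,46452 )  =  79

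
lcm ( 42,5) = 210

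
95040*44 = 4181760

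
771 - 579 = 192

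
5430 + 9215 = 14645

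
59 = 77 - 18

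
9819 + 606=10425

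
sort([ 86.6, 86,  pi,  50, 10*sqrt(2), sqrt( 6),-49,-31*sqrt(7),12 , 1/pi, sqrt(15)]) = [-31*sqrt(7 ), - 49 , 1/pi, sqrt(6),pi, sqrt( 15 ),12, 10*sqrt( 2),  50,86, 86.6] 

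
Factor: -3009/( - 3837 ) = 17^1*59^1*1279^( - 1) = 1003/1279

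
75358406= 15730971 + 59627435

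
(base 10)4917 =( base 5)124132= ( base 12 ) 2A19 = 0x1335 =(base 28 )67H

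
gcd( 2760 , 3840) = 120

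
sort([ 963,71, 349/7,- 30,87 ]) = [ - 30,  349/7,  71,87, 963 ]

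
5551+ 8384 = 13935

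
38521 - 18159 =20362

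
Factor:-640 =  - 2^7*5^1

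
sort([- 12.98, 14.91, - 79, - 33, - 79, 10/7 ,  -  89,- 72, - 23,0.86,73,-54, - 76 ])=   [  -  89,-79, - 79, - 76 ,-72, - 54, - 33,-23, - 12.98 , 0.86,10/7,14.91, 73 ]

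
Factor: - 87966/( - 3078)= 3^1 * 19^( - 1)*181^1 = 543/19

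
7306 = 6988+318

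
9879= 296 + 9583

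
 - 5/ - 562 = 5/562 = 0.01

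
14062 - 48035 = -33973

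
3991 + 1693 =5684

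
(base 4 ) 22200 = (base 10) 672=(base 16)2A0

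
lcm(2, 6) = 6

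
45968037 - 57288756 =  - 11320719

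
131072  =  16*8192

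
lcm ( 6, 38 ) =114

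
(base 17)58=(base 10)93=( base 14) 69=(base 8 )135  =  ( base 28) 39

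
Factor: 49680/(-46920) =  - 2^1* 3^2*17^( - 1 )  =  -  18/17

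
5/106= 5/106 = 0.05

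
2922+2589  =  5511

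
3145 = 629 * 5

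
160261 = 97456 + 62805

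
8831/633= 13 + 602/633 = 13.95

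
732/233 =3+33/233 = 3.14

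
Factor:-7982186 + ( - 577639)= - 8559825 = - 3^1 * 5^2*61^1  *1871^1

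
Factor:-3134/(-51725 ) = 2^1*5^(-2)  *  1567^1*2069^(-1) 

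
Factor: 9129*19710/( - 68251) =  - 179932590/68251 = - 2^1*3^4*5^1*17^1*73^1*131^(  -  1)*179^1*521^( - 1)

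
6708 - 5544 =1164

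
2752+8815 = 11567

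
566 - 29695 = -29129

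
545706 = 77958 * 7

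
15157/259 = 58 + 135/259  =  58.52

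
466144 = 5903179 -5437035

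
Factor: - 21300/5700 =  - 19^( - 1)*71^1  =  -71/19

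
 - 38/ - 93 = 38/93 = 0.41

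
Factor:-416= - 2^5*13^1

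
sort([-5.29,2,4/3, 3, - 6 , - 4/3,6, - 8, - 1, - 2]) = [ - 8, - 6, - 5.29, - 2, - 4/3,- 1, 4/3,2, 3, 6 ]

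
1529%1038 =491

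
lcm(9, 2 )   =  18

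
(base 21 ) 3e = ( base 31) 2F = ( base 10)77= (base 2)1001101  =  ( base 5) 302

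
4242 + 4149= 8391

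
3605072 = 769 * 4688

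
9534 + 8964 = 18498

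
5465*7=38255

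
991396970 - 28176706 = 963220264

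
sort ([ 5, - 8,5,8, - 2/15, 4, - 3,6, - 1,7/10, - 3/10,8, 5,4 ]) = [ - 8, - 3, - 1, - 3/10,  -  2/15,7/10, 4,4,5,5,5 , 6,8,8]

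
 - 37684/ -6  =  18842/3 = 6280.67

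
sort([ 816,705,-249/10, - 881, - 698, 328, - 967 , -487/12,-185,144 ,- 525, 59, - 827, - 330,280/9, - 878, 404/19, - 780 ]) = [ - 967, - 881, - 878, - 827,- 780, - 698,-525, - 330, - 185, - 487/12, - 249/10, 404/19,  280/9, 59,144,328, 705,816]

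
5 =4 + 1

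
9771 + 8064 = 17835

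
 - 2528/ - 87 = 29 + 5/87 = 29.06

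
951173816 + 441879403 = 1393053219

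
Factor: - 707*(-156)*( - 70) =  -2^3* 3^1 * 5^1*7^2*13^1*101^1 = -7720440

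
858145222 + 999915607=1858060829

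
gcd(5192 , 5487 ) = 59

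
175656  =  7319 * 24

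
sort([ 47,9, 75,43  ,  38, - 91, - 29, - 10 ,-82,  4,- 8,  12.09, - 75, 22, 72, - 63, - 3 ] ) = [ - 91 , - 82,-75,-63, - 29,-10, - 8,-3,4,  9, 12.09, 22, 38, 43,47,  72,75] 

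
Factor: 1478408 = 2^3*181^1*1021^1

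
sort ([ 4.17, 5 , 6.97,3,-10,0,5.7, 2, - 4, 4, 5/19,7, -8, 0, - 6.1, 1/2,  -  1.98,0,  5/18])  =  [-10, - 8 ,  -  6.1,-4,-1.98,  0,  0, 0,  5/19, 5/18, 1/2, 2 , 3 , 4, 4.17,5,5.7,6.97,7 ] 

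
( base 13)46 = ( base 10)58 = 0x3A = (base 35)1n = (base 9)64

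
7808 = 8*976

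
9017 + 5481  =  14498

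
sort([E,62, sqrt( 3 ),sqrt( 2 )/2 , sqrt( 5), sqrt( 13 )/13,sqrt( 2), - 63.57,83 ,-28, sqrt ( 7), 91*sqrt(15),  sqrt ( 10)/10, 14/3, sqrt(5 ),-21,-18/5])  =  [ - 63.57, - 28 ,-21, - 18/5, sqrt( 13)/13, sqrt( 10 ) /10 , sqrt( 2 )/2,  sqrt(2), sqrt( 3 ), sqrt( 5 ), sqrt( 5 ), sqrt( 7),E, 14/3,62,83, 91*sqrt( 15 )]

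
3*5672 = 17016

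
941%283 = 92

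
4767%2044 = 679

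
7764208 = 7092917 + 671291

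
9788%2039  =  1632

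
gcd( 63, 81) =9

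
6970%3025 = 920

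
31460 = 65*484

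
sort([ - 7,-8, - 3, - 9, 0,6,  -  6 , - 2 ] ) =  [ - 9, - 8, - 7, - 6, - 3,  -  2,0, 6] 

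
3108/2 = 1554 = 1554.00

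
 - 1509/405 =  - 4 + 37/135 = -  3.73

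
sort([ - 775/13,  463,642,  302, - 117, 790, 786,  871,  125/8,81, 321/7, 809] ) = [  -  117,- 775/13,125/8,321/7,  81, 302,  463,642,786, 790,809,871]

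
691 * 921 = 636411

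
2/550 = 1/275 = 0.00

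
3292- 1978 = 1314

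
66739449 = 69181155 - 2441706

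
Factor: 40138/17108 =2^(-1)*13^ ( - 1 )*61^1=61/26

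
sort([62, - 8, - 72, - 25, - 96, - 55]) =[ - 96, - 72, - 55, - 25, - 8,62]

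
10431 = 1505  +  8926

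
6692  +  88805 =95497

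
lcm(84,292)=6132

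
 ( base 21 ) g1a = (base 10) 7087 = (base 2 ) 1101110101111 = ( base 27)9jd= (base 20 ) HE7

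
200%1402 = 200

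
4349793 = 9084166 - 4734373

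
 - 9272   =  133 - 9405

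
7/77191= 7/77191 =0.00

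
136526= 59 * 2314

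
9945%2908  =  1221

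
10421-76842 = - 66421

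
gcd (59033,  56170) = 1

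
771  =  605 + 166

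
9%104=9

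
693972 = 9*77108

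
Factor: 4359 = 3^1*1453^1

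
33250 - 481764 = -448514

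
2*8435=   16870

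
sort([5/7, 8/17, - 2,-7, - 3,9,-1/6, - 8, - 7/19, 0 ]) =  [ - 8, - 7, - 3,- 2 , - 7/19, - 1/6 , 0, 8/17,5/7, 9 ] 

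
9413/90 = 9413/90 = 104.59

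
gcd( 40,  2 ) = 2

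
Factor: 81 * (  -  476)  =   - 2^2*3^4 * 7^1 * 17^1 = - 38556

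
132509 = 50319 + 82190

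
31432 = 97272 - 65840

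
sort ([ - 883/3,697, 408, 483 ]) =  [- 883/3, 408 , 483, 697]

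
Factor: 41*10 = 2^1*5^1 *41^1 = 410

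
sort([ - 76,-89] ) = [ - 89,-76] 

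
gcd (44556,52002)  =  6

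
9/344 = 9/344= 0.03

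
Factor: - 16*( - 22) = 352 = 2^5*11^1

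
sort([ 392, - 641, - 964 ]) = [ - 964, - 641, 392]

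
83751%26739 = 3534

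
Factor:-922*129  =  -2^1*3^1*43^1*461^1= -  118938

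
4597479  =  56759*81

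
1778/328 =5+69/164= 5.42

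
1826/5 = 1826/5=365.20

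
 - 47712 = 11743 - 59455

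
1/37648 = 1/37648  =  0.00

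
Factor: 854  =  2^1*7^1*61^1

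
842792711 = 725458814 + 117333897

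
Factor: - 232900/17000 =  - 2^( - 1) * 5^( - 1)*137^1 = - 137/10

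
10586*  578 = 6118708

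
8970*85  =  762450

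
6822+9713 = 16535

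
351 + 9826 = 10177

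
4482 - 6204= - 1722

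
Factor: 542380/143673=2^2*3^( - 1 )*5^1*47^1*83^(-1 )= 940/249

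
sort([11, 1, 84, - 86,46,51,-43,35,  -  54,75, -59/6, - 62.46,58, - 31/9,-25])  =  [ - 86, - 62.46,-54, - 43, - 25, - 59/6, - 31/9,1, 11,35,46,  51, 58, 75,84]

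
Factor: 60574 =2^1*31^1 * 977^1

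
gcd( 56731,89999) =1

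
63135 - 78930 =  - 15795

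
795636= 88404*9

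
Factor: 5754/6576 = 7/8 = 2^(  -  3 ) * 7^1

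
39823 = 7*5689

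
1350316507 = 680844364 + 669472143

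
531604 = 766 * 694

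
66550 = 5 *13310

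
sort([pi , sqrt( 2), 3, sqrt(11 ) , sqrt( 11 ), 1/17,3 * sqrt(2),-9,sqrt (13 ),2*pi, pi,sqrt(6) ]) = [  -  9,1/17,sqrt(2),  sqrt( 6 ),3,pi , pi,sqrt(11),sqrt( 11 ), sqrt(13), 3 * sqrt( 2),2*pi] 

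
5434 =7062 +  - 1628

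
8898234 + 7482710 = 16380944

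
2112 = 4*528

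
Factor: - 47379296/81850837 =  - 2^5*61^ ( - 2)* 571^1 *2593^1*21997^( -1)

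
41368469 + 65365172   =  106733641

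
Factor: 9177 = 3^1*7^1*19^1*23^1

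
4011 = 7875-3864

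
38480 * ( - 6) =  - 230880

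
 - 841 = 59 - 900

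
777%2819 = 777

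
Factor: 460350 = 2^1*3^3*5^2*11^1*31^1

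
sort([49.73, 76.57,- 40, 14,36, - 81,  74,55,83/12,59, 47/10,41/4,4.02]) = [-81, - 40,4.02,47/10,  83/12,41/4,14,36,49.73,55, 59,74,76.57]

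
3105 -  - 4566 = 7671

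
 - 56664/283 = - 201+219/283=-200.23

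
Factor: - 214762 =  - 2^1*167^1*643^1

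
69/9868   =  69/9868 = 0.01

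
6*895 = 5370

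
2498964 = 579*4316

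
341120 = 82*4160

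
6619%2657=1305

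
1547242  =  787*1966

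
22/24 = 11/12 = 0.92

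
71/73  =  71/73 =0.97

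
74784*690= 51600960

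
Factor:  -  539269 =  - 539269^1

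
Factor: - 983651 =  - 29^1 * 107^1*317^1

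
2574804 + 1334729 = 3909533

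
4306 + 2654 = 6960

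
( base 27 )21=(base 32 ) 1N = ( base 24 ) 27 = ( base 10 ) 55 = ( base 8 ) 67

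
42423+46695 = 89118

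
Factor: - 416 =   -  2^5 * 13^1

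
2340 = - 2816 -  -5156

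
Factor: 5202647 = 5202647^1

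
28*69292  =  1940176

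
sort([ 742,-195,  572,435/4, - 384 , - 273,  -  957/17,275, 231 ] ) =[ - 384 , - 273,  -  195  , - 957/17, 435/4, 231,275, 572,742 ]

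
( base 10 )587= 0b1001001011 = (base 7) 1466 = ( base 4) 21023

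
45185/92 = 491+13/92= 491.14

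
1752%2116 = 1752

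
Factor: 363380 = 2^2*5^1*18169^1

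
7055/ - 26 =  - 7055/26  =  - 271.35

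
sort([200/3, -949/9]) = [-949/9,200/3] 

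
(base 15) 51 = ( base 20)3g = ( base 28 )2K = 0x4C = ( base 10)76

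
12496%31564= 12496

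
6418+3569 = 9987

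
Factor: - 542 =  -  2^1 * 271^1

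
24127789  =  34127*707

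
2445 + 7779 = 10224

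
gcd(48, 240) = 48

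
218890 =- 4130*( - 53) 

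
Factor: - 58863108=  - 2^2*3^1*4905259^1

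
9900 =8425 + 1475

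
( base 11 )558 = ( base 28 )no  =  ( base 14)35a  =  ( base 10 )668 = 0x29C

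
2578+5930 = 8508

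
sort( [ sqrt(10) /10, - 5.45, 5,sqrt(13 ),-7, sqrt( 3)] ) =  [-7,-5.45, sqrt( 10)/10, sqrt(3 )  ,  sqrt(13),5 ]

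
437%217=3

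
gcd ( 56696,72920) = 8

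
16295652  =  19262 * 846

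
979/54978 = 89/4998 = 0.02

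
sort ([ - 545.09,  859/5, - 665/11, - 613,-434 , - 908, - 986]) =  [ - 986, - 908, - 613 , - 545.09, - 434, - 665/11, 859/5]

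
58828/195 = 301+ 133/195 =301.68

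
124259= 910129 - 785870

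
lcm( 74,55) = 4070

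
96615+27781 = 124396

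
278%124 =30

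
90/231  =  30/77= 0.39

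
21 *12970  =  272370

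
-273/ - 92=273/92  =  2.97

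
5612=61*92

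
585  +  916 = 1501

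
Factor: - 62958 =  - 2^1 *3^1 * 7^1*1499^1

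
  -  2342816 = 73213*( - 32 ) 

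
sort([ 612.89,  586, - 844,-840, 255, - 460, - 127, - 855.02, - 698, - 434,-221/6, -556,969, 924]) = [ - 855.02, - 844,-840, - 698, - 556, - 460, - 434,- 127, - 221/6, 255, 586, 612.89, 924,969]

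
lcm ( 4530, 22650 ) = 22650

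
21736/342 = 63  +  5/9=   63.56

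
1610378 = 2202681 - 592303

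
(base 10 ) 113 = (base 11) a3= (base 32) 3h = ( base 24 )4H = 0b1110001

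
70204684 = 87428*803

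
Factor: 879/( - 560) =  - 2^(- 4)*3^1*5^( - 1)*7^( - 1 )*293^1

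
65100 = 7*9300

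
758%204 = 146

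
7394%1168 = 386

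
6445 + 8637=15082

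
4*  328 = 1312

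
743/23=743/23 = 32.30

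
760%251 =7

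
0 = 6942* 0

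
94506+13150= 107656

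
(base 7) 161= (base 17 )57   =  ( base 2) 1011100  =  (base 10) 92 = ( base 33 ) 2Q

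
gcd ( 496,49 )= 1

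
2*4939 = 9878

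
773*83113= 64246349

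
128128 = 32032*4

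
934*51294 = 47908596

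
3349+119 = 3468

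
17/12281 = 17/12281 = 0.00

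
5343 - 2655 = 2688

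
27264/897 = 30 + 118/299=   30.39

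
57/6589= 57/6589 = 0.01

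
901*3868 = 3485068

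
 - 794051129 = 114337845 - 908388974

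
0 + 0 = 0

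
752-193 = 559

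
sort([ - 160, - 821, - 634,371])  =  [ - 821, - 634, - 160, 371 ] 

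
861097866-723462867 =137634999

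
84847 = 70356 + 14491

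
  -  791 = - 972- - 181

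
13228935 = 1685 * 7851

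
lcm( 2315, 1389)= 6945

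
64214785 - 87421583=-23206798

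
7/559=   7/559 = 0.01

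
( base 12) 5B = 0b1000111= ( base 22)35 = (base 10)71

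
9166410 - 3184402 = 5982008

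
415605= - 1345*( - 309)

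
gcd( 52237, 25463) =1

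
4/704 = 1/176= 0.01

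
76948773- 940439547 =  - 863490774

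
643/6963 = 643/6963 = 0.09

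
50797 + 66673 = 117470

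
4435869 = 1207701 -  - 3228168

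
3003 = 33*91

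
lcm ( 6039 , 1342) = 12078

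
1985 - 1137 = 848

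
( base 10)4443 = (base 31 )4ja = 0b1000101011011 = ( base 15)14B3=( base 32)4ar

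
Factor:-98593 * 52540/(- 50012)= 5^1*11^1*37^1*71^1*8963^1 * 12503^( - 1) = 1295019055/12503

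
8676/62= 4338/31 = 139.94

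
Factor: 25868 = 2^2*29^1*223^1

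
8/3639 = 8/3639 = 0.00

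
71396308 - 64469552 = 6926756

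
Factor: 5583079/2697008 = 2^(  -  4)*59^(  -  1) * 337^1 *2857^( - 1)*16567^1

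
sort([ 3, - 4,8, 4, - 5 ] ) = [  -  5, - 4,  3, 4, 8] 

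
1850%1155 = 695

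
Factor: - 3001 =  - 3001^1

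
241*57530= 13864730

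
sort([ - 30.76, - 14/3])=[ -30.76, - 14/3 ]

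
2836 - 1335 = 1501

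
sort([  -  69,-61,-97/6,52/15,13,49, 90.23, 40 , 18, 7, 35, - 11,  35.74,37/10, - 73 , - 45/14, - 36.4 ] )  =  [  -  73, - 69  , - 61, - 36.4, -97/6, - 11, - 45/14,  52/15,37/10,7,13,18,35, 35.74,40,49, 90.23] 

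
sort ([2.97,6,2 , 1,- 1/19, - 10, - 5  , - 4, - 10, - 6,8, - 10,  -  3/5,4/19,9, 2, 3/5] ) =[ - 10, - 10, - 10 , - 6, - 5, - 4, - 3/5, - 1/19,4/19 , 3/5, 1, 2,  2 , 2.97 , 6,8 , 9]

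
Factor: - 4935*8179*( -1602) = 2^1*3^3*5^1*7^1 * 47^1 * 89^1*8179^1 = 64662110730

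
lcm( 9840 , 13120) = 39360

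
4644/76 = 1161/19 = 61.11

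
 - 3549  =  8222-11771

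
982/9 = 982/9 =109.11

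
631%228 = 175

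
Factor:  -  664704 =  - 2^7* 3^2*577^1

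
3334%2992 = 342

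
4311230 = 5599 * 770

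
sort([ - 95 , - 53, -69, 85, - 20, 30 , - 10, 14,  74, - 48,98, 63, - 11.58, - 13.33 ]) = [  -  95,-69, - 53, - 48, - 20,  -  13.33, - 11.58, - 10,  14,30,63, 74, 85,98 ]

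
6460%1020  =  340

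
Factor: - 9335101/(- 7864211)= 137^( - 2)*139^1*239^1*281^1 * 419^( - 1)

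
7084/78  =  90 + 32/39=90.82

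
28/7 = 4=4.00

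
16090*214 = 3443260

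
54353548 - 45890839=8462709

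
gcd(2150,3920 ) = 10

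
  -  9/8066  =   - 9/8066  =  - 0.00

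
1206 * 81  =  97686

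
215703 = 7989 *27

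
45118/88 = 512 + 31/44 = 512.70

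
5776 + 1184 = 6960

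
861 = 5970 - 5109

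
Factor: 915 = 3^1*5^1*61^1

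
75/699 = 25/233 = 0.11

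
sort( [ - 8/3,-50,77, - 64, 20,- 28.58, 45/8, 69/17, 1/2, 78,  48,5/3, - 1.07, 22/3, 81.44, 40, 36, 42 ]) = [ - 64 , - 50, - 28.58, - 8/3  ,-1.07, 1/2,  5/3, 69/17,45/8, 22/3, 20, 36, 40, 42 , 48, 77,78,81.44]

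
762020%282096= 197828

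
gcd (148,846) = 2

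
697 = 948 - 251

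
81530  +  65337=146867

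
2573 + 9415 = 11988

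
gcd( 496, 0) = 496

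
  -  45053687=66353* (-679)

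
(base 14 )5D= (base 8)123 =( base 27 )32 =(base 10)83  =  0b1010011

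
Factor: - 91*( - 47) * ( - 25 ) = - 5^2 * 7^1*13^1*47^1 = - 106925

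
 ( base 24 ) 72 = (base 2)10101010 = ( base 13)101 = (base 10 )170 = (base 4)2222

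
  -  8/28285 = -1 + 28277/28285 = - 0.00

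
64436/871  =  73+853/871 = 73.98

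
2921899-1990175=931724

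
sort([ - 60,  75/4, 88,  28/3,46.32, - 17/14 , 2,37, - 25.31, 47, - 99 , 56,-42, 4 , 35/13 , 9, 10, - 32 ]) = [ - 99 , - 60, - 42,-32, - 25.31, - 17/14,2,35/13 , 4,9, 28/3,10, 75/4,37,  46.32 , 47,56,  88]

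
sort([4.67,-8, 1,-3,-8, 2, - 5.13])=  [ - 8, - 8, - 5.13,-3,1, 2, 4.67 ]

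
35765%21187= 14578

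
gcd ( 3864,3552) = 24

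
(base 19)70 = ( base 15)8D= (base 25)58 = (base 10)133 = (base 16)85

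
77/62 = 1 + 15/62 = 1.24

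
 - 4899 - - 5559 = 660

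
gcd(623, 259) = 7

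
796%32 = 28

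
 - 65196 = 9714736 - 9779932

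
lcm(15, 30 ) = 30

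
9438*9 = 84942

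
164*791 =129724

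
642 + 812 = 1454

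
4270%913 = 618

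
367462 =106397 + 261065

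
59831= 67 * 893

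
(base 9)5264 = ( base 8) 7431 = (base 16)f19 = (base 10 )3865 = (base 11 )29A4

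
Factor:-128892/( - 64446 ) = 2 = 2^1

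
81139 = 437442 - 356303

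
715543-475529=240014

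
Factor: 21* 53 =3^1*7^1*53^1 = 1113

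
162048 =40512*4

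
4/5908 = 1/1477 = 0.00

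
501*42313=21198813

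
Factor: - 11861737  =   - 857^1*13841^1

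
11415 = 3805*3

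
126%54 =18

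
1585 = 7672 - 6087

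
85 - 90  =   - 5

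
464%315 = 149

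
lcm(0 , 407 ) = 0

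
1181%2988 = 1181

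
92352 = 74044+18308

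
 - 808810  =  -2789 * 290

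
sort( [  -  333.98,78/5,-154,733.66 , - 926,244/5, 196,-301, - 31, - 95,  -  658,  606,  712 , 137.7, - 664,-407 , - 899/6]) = [  -  926,  -  664,-658,-407, - 333.98, - 301,-154,-899/6,-95, - 31,78/5 , 244/5, 137.7,196 , 606,712,733.66] 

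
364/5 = 364/5=72.80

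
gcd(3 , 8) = 1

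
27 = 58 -31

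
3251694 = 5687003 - 2435309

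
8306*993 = 8247858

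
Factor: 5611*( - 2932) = - 2^2*31^1  *181^1 *733^1 = - 16451452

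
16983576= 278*61092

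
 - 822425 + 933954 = 111529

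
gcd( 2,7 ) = 1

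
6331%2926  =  479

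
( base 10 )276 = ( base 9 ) 336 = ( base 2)100010100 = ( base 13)183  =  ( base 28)9o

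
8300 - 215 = 8085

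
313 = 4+309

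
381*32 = 12192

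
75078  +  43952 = 119030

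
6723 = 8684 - 1961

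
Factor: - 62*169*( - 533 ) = 5584774 = 2^1*13^3*31^1*41^1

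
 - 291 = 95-386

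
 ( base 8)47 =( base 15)29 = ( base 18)23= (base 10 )39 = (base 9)43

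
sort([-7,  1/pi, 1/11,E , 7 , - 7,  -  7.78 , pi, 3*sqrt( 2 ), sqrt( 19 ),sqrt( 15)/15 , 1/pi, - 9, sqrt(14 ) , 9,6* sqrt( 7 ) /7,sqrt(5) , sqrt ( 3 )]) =[- 9,-7.78, - 7,-7,1/11,sqrt ( 15)/15,1/pi,1/pi, sqrt ( 3),sqrt( 5 ) , 6*sqrt(7)/7,  E, pi , sqrt( 14) , 3*sqrt(2),sqrt( 19), 7, 9 ]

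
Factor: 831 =3^1*277^1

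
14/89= 14/89=0.16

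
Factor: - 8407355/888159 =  - 3^ ( - 1) * 5^1*11^1*31^1 *47^ ( - 1 )* 4931^1*6299^( - 1)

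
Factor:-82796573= - 23^1*3599851^1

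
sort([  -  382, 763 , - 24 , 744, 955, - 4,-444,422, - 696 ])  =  [ - 696, - 444,-382,-24, - 4,422,  744, 763, 955 ]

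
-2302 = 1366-3668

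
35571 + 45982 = 81553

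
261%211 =50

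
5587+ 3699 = 9286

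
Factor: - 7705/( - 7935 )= 3^(-1)*23^( - 1 )*67^1 = 67/69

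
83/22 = 3+17/22= 3.77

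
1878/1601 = 1878/1601 =1.17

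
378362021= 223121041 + 155240980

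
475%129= 88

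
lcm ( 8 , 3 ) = 24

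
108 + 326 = 434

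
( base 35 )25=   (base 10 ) 75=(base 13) 5a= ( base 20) 3F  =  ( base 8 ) 113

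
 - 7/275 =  - 1 + 268/275 = - 0.03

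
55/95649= 55/95649=0.00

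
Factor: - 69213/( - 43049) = 3^1 * 23071^1*43049^(  -  1) 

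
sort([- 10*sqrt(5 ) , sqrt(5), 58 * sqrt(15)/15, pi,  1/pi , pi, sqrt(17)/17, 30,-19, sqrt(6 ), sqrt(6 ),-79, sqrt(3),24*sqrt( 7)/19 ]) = [ - 79, - 10*sqrt( 5), -19,sqrt( 17 ) /17, 1/pi, sqrt(3 ), sqrt( 5),sqrt(6),sqrt(6),pi, pi, 24 * sqrt( 7)/19, 58*sqrt ( 15 ) /15, 30]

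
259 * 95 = 24605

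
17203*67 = 1152601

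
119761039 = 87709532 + 32051507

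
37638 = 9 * 4182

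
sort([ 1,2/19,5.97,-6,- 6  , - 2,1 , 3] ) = [-6, - 6,-2, 2/19,1,1,  3, 5.97]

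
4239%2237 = 2002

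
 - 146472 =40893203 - 41039675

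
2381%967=447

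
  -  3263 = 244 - 3507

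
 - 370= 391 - 761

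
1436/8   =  359/2 =179.50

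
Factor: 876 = 2^2*3^1*73^1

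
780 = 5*156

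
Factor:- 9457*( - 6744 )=2^3*3^1 * 7^2*193^1*281^1= 63778008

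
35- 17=18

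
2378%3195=2378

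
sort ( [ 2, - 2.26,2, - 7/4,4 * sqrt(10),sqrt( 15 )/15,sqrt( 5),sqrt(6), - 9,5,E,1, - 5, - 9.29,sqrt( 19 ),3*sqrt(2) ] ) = [-9.29, - 9 , - 5, - 2.26,  -  7/4,sqrt (15)/15, 1,2 , 2,  sqrt(5 ),sqrt(6 ), E,3*sqrt (2),sqrt( 19), 5, 4 * sqrt( 10)]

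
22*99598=2191156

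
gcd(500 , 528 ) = 4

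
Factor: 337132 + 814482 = 1151614 = 2^1*17^1*33871^1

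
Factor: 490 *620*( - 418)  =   - 126988400  =  -2^4*5^2*7^2*11^1*19^1  *31^1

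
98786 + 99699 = 198485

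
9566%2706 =1448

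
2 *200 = 400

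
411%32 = 27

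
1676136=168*9977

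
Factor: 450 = 2^1*3^2*5^2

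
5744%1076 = 364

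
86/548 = 43/274 = 0.16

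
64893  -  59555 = 5338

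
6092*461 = 2808412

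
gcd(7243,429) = 1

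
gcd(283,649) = 1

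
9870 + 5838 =15708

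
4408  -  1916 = 2492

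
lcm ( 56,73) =4088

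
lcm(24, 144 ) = 144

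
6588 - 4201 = 2387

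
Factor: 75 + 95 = 2^1*5^1*17^1 = 170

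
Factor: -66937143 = - 3^1*7^1 * 13^1*17^1*14423^1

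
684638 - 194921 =489717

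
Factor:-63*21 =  - 3^3 *7^2= -1323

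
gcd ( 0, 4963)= 4963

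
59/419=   59/419 = 0.14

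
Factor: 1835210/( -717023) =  - 2^1*5^1*13^1 * 19^1*37^(  -  1)*743^1*19379^( - 1)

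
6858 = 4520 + 2338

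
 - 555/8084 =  - 555/8084= - 0.07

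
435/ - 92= - 5 + 25/92 = - 4.73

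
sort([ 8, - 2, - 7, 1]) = [ - 7, - 2,1, 8]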